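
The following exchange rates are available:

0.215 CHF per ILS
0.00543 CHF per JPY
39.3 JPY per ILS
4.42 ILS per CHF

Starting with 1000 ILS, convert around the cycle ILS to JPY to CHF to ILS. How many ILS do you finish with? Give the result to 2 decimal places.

943.22

1000 ILS × 39.3 = 39300 JPY
39300 JPY × 0.00543 = 213.399 CHF
213.399 CHF × 4.42 = 943.22358 ILS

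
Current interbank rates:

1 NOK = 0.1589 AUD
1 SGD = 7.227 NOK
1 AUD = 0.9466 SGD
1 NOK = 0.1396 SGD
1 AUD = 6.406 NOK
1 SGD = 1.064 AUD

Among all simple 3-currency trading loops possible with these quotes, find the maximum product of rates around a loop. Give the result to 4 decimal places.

1.0870

AUD→SGD→NOK→AUD: 0.9466 × 7.227 × 0.1589 = 1.08705
AUD→NOK→SGD→AUD: 6.406 × 0.1396 × 1.064 = 0.95151
Maximum is AUD→SGD→NOK→AUD at 1.0870; arbitrage exists.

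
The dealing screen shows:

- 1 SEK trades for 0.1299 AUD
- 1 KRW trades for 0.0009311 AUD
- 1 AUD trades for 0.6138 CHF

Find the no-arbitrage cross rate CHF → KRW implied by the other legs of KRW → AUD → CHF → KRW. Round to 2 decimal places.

1749.75

Known legs of the cycle: 0.0009311 × 0.6138 = 0.00057150918
For no arbitrage the full-cycle product must be 1, so the missing rate is 1 / 0.00057150918 ≈ 1749.7532.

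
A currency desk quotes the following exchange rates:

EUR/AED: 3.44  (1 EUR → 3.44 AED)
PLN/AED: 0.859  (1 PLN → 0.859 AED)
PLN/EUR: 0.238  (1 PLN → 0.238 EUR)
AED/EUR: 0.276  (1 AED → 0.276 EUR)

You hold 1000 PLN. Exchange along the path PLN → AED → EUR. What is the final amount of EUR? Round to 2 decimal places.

237.08

1000 PLN × 0.859 = 859 AED
859 AED × 0.276 = 237.084 EUR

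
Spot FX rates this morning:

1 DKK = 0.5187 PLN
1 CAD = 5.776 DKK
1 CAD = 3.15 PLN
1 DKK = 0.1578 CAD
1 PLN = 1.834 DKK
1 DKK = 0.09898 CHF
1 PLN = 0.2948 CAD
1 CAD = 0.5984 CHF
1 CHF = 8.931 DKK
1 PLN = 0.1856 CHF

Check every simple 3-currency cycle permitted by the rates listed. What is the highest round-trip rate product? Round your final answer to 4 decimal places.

PLN→DKK→CAD→PLN: 1.834 × 0.1578 × 3.15 = 0.91163
PLN→CAD→DKK→PLN: 0.2948 × 5.776 × 0.5187 = 0.88322
PLN→CHF→DKK→PLN: 0.1856 × 8.931 × 0.5187 = 0.85979
CAD→CHF→DKK→CAD: 0.5984 × 8.931 × 0.1578 = 0.84333
Maximum is PLN→DKK→CAD→PLN at 0.9116; no arbitrage — every cycle loses value.

0.9116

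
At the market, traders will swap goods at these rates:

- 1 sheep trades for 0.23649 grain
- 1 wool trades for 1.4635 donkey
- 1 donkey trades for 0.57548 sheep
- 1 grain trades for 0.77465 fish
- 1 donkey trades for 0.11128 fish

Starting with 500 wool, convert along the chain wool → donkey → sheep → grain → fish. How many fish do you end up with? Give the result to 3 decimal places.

77.146

500 wool × 1.4635 = 731.75 donkey
731.75 donkey × 0.57548 = 421.10749 sheep
421.10749 sheep × 0.23649 = 99.5877103101 grain
99.5877103101 grain × 0.77465 = 77.145619791718965 fish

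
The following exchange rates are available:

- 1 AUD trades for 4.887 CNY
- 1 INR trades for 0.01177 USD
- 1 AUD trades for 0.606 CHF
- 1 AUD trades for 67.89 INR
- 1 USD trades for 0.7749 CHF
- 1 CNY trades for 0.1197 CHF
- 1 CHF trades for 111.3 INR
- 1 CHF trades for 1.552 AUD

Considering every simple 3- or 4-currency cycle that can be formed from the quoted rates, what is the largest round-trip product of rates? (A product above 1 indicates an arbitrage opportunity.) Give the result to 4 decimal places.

1.0151

USD→CHF→INR→USD: 0.7749 × 111.3 × 0.01177 = 1.01512
AUD→INR→USD→CHF→AUD: 67.89 × 0.01177 × 0.7749 × 1.552 = 0.96099
AUD→CNY→CHF→AUD: 4.887 × 0.1197 × 1.552 = 0.90788
Maximum is USD→CHF→INR→USD at 1.0151; arbitrage exists.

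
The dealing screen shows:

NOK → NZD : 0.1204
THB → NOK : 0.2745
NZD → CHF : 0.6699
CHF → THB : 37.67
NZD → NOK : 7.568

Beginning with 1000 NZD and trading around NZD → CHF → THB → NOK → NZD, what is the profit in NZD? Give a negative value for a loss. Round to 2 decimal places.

-165.98

1000 NZD × 0.6699 = 669.9 CHF
669.9 CHF × 37.67 = 25235.133 THB
25235.133 THB × 0.2745 = 6927.0440085 NOK
6927.0440085 NOK × 0.1204 = 834.0160986234 NZD
Net change: 834.0160986234 − 1000 = -165.9839013766 NZD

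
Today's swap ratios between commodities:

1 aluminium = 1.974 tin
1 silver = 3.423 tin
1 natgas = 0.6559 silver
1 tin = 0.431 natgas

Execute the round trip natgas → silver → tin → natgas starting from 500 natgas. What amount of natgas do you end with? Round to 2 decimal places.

483.83

500 natgas × 0.6559 = 327.95 silver
327.95 silver × 3.423 = 1122.57285 tin
1122.57285 tin × 0.431 = 483.82889835 natgas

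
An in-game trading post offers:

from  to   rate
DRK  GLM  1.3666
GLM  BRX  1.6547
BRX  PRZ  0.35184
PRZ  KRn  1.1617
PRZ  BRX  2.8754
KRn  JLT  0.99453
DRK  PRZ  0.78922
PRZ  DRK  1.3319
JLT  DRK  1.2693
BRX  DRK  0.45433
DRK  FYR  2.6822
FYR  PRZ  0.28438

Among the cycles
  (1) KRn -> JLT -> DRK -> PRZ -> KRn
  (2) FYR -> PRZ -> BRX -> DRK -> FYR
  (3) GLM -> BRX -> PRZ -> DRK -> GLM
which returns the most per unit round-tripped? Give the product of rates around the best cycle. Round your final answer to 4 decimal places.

(1) 0.99453 × 1.2693 × 0.78922 × 1.1617 = 1.15738
(2) 0.28438 × 2.8754 × 0.45433 × 2.6822 = 0.99646
(3) 1.6547 × 0.35184 × 1.3319 × 1.3666 = 1.05969
Highest is cycle (1) at 1.1574 (>1, arbitrage).

1.1574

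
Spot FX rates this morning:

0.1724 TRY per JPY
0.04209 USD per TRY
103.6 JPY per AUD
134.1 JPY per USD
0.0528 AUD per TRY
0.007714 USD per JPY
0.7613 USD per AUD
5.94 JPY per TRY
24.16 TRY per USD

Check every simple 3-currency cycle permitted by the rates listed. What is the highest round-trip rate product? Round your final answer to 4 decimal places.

USD→TRY→JPY→USD: 24.16 × 5.94 × 0.007714 = 1.10704
USD→JPY→TRY→USD: 134.1 × 0.1724 × 0.04209 = 0.97307
AUD→USD→TRY→AUD: 0.7613 × 24.16 × 0.0528 = 0.97115
AUD→JPY→TRY→AUD: 103.6 × 0.1724 × 0.0528 = 0.94304
Maximum is USD→TRY→JPY→USD at 1.1070; arbitrage exists.

1.1070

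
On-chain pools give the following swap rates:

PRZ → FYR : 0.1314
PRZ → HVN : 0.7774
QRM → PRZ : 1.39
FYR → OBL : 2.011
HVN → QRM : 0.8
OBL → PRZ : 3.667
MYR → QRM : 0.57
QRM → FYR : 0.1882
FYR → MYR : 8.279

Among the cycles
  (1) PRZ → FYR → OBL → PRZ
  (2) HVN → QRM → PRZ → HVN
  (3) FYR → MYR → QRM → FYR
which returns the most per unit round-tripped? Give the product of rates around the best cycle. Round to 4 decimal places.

(1) 0.1314 × 2.011 × 3.667 = 0.96899
(2) 0.8 × 1.39 × 0.7774 = 0.86447
(3) 8.279 × 0.57 × 0.1882 = 0.88812
Highest is cycle (1) at 0.9690 (≤1, no arbitrage).

0.9690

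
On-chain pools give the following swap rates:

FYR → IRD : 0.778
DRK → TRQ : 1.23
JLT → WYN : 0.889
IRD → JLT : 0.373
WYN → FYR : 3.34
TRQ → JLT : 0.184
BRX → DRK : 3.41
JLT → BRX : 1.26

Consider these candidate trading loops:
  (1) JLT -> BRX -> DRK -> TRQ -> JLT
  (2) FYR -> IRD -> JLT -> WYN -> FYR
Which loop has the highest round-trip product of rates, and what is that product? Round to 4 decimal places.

0.9724

(1) 1.26 × 3.41 × 1.23 × 0.184 = 0.97241
(2) 0.778 × 0.373 × 0.889 × 3.34 = 0.86166
Highest is cycle (1) at 0.9724 (≤1, no arbitrage).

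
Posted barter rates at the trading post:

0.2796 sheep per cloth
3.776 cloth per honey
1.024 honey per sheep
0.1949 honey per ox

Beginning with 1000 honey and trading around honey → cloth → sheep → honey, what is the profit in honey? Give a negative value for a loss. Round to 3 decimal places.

1000 honey × 3.776 = 3776 cloth
3776 cloth × 0.2796 = 1055.7696 sheep
1055.7696 sheep × 1.024 = 1081.1080704 honey
Net change: 1081.1080704 − 1000 = 81.1080704 honey

81.108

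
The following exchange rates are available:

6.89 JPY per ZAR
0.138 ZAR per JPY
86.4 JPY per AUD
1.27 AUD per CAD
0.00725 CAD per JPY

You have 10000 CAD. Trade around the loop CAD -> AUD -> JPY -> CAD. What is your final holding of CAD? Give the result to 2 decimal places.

7955.28

10000 CAD × 1.27 = 12700 AUD
12700 AUD × 86.4 = 1097280 JPY
1097280 JPY × 0.00725 = 7955.28 CAD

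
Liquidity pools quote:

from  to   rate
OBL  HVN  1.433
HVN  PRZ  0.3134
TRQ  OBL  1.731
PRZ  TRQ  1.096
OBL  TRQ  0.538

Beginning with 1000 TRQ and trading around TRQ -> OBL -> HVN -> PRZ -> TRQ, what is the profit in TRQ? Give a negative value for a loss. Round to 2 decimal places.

-147.97

1000 TRQ × 1.731 = 1731 OBL
1731 OBL × 1.433 = 2480.523 HVN
2480.523 HVN × 0.3134 = 777.3959082 PRZ
777.3959082 PRZ × 1.096 = 852.0259153872 TRQ
Net change: 852.0259153872 − 1000 = -147.9740846128 TRQ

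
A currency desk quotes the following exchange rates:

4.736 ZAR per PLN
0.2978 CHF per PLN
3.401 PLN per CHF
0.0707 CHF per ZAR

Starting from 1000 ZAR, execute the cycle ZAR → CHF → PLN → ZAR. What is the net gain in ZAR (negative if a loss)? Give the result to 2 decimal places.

1000 ZAR × 0.0707 = 70.7 CHF
70.7 CHF × 3.401 = 240.4507 PLN
240.4507 PLN × 4.736 = 1138.7745152 ZAR
Net change: 1138.7745152 − 1000 = 138.7745152 ZAR

138.77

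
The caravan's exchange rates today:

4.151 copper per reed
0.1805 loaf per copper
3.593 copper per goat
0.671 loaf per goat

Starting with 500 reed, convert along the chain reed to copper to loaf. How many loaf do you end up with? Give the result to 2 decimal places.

500 reed × 4.151 = 2075.5 copper
2075.5 copper × 0.1805 = 374.62775 loaf

374.63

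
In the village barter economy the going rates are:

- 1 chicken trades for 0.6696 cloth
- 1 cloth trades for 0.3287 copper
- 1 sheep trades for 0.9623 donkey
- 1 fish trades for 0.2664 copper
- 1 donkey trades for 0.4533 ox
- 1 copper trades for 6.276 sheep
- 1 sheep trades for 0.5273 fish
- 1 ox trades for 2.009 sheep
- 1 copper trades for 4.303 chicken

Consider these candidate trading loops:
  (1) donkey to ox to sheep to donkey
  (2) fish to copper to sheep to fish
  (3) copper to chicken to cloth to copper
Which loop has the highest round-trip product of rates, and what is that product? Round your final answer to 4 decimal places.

(1) 0.4533 × 2.009 × 0.9623 = 0.87635
(2) 0.2664 × 6.276 × 0.5273 = 0.88161
(3) 4.303 × 0.6696 × 0.3287 = 0.94708
Highest is cycle (3) at 0.9471 (≤1, no arbitrage).

0.9471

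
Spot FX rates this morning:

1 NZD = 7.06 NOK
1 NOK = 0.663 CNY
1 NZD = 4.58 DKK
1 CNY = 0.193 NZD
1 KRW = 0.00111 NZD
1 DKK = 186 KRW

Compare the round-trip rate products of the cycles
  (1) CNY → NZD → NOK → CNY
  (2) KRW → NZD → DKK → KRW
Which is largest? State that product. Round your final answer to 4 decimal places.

(1) 0.193 × 7.06 × 0.663 = 0.90339
(2) 0.00111 × 4.58 × 186 = 0.94559
Highest is cycle (2) at 0.9456 (≤1, no arbitrage).

0.9456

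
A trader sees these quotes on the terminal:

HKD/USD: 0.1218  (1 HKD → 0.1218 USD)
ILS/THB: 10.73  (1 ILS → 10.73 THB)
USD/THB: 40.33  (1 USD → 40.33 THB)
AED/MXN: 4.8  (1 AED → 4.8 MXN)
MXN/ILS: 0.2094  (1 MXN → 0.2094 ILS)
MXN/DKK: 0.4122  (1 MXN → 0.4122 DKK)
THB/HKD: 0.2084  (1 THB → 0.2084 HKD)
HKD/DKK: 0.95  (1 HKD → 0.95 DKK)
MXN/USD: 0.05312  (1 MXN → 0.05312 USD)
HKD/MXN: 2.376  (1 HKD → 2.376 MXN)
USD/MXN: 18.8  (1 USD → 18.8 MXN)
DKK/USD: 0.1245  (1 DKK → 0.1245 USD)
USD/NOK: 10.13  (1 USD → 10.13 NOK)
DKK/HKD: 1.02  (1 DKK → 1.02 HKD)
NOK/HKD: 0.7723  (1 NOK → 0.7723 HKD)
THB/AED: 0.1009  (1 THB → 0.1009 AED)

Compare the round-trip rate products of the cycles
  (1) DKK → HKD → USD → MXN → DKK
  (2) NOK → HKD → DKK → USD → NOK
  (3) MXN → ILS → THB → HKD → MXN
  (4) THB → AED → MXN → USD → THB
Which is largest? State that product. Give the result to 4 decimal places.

1.1126

(1) 1.02 × 0.1218 × 18.8 × 0.4122 = 0.96275
(2) 0.7723 × 0.95 × 0.1245 × 10.13 = 0.92531
(3) 0.2094 × 10.73 × 0.2084 × 2.376 = 1.11255
(4) 0.1009 × 4.8 × 0.05312 × 40.33 = 1.03757
Highest is cycle (3) at 1.1126 (>1, arbitrage).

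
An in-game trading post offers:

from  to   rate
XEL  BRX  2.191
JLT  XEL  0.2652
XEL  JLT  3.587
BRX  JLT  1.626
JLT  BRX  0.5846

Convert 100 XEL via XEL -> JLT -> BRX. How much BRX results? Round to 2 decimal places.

209.70

100 XEL × 3.587 = 358.7 JLT
358.7 JLT × 0.5846 = 209.69602 BRX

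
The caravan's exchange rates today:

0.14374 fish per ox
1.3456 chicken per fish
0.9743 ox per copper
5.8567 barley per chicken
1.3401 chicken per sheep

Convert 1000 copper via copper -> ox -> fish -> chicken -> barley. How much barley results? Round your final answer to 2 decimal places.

1000 copper × 0.9743 = 974.3 ox
974.3 ox × 0.14374 = 140.045882 fish
140.045882 fish × 1.3456 = 188.4457388192 chicken
188.4457388192 chicken × 5.8567 = 1103.67015854240864 barley

1103.67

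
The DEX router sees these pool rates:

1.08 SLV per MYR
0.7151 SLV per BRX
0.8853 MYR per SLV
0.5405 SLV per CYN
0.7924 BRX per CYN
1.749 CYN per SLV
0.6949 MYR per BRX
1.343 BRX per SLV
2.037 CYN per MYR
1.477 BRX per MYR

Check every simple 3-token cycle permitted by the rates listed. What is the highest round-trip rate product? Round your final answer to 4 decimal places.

MYR→CYN→BRX→MYR: 2.037 × 0.7924 × 0.6949 = 1.12165
MYR→SLV→BRX→MYR: 1.08 × 1.343 × 0.6949 = 1.00791
CYN→BRX→SLV→CYN: 0.7924 × 0.7151 × 1.749 = 0.99106
MYR→CYN→SLV→MYR: 2.037 × 0.5405 × 0.8853 = 0.97471
MYR→BRX→SLV→MYR: 1.477 × 0.7151 × 0.8853 = 0.93506
Maximum is MYR→CYN→BRX→MYR at 1.1217; arbitrage exists.

1.1217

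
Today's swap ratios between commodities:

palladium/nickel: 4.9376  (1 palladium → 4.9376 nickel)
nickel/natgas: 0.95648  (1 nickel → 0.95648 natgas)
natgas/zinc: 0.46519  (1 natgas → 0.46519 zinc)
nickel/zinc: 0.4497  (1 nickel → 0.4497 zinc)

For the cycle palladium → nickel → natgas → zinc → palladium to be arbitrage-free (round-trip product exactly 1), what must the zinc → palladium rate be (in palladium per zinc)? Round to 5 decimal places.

0.45517

Known legs of the cycle: 4.9376 × 0.95648 × 0.46519 = 2.19696009229312
For no arbitrage the full-cycle product must be 1, so the missing rate is 1 / 2.19696009229312 ≈ 0.4551744.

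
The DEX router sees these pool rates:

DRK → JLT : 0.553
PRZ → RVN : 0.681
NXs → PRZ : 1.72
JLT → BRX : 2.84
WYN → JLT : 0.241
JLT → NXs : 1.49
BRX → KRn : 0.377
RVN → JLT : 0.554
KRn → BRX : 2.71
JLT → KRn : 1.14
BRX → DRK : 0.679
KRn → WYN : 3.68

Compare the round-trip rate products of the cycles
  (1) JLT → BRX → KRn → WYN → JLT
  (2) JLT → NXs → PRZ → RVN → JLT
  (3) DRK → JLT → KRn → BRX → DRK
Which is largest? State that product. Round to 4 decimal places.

(1) 2.84 × 0.377 × 3.68 × 0.241 = 0.94956
(2) 1.49 × 1.72 × 0.681 × 0.554 = 0.96688
(3) 0.553 × 1.14 × 2.71 × 0.679 = 1.16003
Highest is cycle (3) at 1.1600 (>1, arbitrage).

1.1600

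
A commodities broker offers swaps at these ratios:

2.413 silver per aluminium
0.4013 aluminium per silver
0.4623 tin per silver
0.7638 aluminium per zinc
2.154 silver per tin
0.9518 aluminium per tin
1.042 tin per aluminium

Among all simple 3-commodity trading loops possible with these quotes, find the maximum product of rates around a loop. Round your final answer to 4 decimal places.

aluminium→silver→tin→aluminium: 2.413 × 0.4623 × 0.9518 = 1.06176
aluminium→tin→silver→aluminium: 1.042 × 2.154 × 0.4013 = 0.90071
Maximum is aluminium→silver→tin→aluminium at 1.0618; arbitrage exists.

1.0618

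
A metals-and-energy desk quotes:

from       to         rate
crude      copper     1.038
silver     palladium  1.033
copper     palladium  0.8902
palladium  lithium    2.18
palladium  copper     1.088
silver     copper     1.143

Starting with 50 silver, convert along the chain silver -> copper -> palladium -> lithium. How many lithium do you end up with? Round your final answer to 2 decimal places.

50 silver × 1.143 = 57.15 copper
57.15 copper × 0.8902 = 50.87493 palladium
50.87493 palladium × 2.18 = 110.9073474 lithium

110.91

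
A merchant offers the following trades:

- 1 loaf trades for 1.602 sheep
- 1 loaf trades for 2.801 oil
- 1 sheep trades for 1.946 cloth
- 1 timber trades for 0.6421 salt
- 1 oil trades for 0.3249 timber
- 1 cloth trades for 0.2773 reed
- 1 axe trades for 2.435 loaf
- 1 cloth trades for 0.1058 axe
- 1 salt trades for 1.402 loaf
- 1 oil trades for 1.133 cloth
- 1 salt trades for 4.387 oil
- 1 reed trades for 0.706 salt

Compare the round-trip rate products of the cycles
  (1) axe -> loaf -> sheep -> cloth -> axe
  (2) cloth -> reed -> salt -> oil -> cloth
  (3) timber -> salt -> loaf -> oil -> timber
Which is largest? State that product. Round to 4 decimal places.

(1) 2.435 × 1.602 × 1.946 × 0.1058 = 0.80314
(2) 0.2773 × 0.706 × 4.387 × 1.133 = 0.97309
(3) 0.6421 × 1.402 × 2.801 × 0.3249 = 0.81924
Highest is cycle (2) at 0.9731 (≤1, no arbitrage).

0.9731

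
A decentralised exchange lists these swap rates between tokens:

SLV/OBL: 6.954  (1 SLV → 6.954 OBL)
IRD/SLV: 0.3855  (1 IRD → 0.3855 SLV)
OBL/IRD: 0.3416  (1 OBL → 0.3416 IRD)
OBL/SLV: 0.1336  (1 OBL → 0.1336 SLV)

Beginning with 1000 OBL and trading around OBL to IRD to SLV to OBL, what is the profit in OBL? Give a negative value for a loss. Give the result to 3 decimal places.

-84.250

1000 OBL × 0.3416 = 341.6 IRD
341.6 IRD × 0.3855 = 131.6868 SLV
131.6868 SLV × 6.954 = 915.7500072 OBL
Net change: 915.7500072 − 1000 = -84.2499928 OBL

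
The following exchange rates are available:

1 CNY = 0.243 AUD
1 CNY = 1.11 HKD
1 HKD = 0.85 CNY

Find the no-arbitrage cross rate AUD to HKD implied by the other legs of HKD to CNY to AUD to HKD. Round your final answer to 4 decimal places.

4.8414

Known legs of the cycle: 0.85 × 0.243 = 0.20655
For no arbitrage the full-cycle product must be 1, so the missing rate is 1 / 0.20655 ≈ 4.841443.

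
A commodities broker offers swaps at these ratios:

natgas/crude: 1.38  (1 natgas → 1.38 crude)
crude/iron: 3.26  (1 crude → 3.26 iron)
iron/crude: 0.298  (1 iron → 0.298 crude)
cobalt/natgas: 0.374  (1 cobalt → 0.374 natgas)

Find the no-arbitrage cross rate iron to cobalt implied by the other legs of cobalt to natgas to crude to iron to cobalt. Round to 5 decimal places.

0.59434

Known legs of the cycle: 0.374 × 1.38 × 3.26 = 1.6825512
For no arbitrage the full-cycle product must be 1, so the missing rate is 1 / 1.6825512 ≈ 0.5943356.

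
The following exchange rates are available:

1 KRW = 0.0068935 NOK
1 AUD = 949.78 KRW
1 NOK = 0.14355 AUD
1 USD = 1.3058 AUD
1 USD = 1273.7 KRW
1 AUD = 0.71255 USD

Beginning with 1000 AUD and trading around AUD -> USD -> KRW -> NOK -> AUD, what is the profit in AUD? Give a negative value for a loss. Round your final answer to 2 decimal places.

1000 AUD × 0.71255 = 712.55 USD
712.55 USD × 1273.7 = 907574.935 KRW
907574.935 KRW × 0.0068935 = 6256.3678144225 NOK
6256.3678144225 NOK × 0.14355 = 898.101599760349875 AUD
Net change: 898.101599760349875 − 1000 = -101.898400239650125 AUD

-101.90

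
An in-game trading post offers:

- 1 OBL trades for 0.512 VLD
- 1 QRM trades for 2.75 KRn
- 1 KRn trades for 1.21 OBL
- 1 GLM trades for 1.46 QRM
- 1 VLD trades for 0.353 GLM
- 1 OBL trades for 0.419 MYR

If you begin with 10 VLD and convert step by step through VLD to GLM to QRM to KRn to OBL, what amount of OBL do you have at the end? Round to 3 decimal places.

17.149

10 VLD × 0.353 = 3.53 GLM
3.53 GLM × 1.46 = 5.1538 QRM
5.1538 QRM × 2.75 = 14.17295 KRn
14.17295 KRn × 1.21 = 17.1492695 OBL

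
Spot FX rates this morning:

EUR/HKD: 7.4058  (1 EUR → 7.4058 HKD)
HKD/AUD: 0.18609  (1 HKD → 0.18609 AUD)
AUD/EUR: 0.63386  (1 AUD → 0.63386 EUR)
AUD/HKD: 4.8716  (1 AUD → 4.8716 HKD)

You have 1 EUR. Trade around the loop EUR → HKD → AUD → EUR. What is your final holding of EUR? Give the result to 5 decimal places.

1 EUR × 7.4058 = 7.4058 HKD
7.4058 HKD × 0.18609 = 1.378145322 AUD
1.378145322 AUD × 0.63386 = 0.87355119380292 EUR

0.87355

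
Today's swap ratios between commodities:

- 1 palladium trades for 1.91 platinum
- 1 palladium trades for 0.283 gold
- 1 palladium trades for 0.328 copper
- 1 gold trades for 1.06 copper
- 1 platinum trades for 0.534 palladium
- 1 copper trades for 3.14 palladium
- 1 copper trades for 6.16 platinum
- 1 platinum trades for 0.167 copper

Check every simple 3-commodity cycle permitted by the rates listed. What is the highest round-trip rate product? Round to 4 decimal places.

1.0789

platinum→palladium→copper→platinum: 0.534 × 0.328 × 6.16 = 1.07894
platinum→copper→palladium→platinum: 0.167 × 3.14 × 1.91 = 1.00157
gold→copper→palladium→gold: 1.06 × 3.14 × 0.283 = 0.94194
Maximum is platinum→palladium→copper→platinum at 1.0789; arbitrage exists.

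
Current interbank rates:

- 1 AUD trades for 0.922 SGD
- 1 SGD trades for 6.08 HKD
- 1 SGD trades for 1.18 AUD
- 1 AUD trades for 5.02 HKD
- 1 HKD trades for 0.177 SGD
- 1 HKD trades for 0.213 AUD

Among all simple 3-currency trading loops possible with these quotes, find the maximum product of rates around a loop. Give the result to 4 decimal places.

HKD→AUD→SGD→HKD: 0.213 × 0.922 × 6.08 = 1.19403
HKD→SGD→AUD→HKD: 0.177 × 1.18 × 5.02 = 1.04848
Maximum is HKD→AUD→SGD→HKD at 1.1940; arbitrage exists.

1.1940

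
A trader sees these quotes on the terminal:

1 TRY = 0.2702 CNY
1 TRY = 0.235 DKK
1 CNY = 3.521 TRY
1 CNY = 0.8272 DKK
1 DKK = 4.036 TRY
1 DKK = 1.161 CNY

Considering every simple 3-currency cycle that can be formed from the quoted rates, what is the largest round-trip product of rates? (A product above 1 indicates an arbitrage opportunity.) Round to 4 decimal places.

CNY→TRY→DKK→CNY: 3.521 × 0.235 × 1.161 = 0.96065
CNY→DKK→TRY→CNY: 0.8272 × 4.036 × 0.2702 = 0.90208
Maximum is CNY→TRY→DKK→CNY at 0.9607; no arbitrage — every cycle loses value.

0.9607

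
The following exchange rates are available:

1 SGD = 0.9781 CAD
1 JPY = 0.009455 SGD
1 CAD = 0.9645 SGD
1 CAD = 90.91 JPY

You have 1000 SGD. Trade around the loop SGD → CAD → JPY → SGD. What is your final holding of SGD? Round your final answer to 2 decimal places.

1000 SGD × 0.9781 = 978.1 CAD
978.1 CAD × 90.91 = 88919.071 JPY
88919.071 JPY × 0.009455 = 840.729816305 SGD

840.73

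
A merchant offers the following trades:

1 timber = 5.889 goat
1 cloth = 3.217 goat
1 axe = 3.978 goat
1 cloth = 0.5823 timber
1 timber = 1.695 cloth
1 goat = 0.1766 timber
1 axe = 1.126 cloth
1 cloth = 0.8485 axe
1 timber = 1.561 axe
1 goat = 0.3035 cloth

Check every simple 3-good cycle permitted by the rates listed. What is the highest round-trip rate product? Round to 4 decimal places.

timber→axe→goat→timber: 1.561 × 3.978 × 0.1766 = 1.09663
timber→goat→cloth→timber: 5.889 × 0.3035 × 0.5823 = 1.04075
goat→cloth→axe→goat: 0.3035 × 0.8485 × 3.978 = 1.02441
timber→axe→cloth→timber: 1.561 × 1.126 × 0.5823 = 1.02350
timber→cloth→goat→timber: 1.695 × 3.217 × 0.1766 = 0.96297
Maximum is timber→axe→goat→timber at 1.0966; arbitrage exists.

1.0966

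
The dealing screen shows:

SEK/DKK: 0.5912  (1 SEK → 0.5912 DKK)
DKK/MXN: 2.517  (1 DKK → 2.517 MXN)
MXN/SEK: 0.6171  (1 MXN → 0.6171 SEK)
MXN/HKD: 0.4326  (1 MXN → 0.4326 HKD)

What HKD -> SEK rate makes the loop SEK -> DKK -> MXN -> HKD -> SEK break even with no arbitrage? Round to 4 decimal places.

1.5534

Known legs of the cycle: 0.5912 × 2.517 × 0.4326 = 0.64373060304
For no arbitrage the full-cycle product must be 1, so the missing rate is 1 / 0.64373060304 ≈ 1.553445.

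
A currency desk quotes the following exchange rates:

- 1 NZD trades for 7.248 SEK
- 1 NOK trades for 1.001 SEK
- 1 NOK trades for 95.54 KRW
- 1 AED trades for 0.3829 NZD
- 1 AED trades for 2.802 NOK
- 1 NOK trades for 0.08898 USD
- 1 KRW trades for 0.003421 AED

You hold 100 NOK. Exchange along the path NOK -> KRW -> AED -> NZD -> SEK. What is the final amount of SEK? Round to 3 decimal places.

100 NOK × 95.54 = 9554 KRW
9554 KRW × 0.003421 = 32.684234 AED
32.684234 AED × 0.3829 = 12.5147931986 NZD
12.5147931986 NZD × 7.248 = 90.7072211034528 SEK

90.707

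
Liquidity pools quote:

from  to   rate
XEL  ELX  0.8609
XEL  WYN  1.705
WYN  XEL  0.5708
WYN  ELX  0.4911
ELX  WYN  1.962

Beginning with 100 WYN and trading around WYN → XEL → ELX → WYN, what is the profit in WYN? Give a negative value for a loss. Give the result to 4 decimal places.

100 WYN × 0.5708 = 57.08 XEL
57.08 XEL × 0.8609 = 49.140172 ELX
49.140172 ELX × 1.962 = 96.413017464 WYN
Net change: 96.413017464 − 100 = -3.586982536 WYN

-3.5870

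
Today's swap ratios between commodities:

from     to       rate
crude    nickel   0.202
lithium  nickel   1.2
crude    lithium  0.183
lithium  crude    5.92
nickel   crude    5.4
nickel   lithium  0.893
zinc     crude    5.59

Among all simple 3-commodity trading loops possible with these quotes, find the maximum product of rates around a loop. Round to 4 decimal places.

1.1858

nickel→crude→lithium→nickel: 5.4 × 0.183 × 1.2 = 1.18584
nickel→lithium→crude→nickel: 0.893 × 5.92 × 0.202 = 1.06789
Maximum is nickel→crude→lithium→nickel at 1.1858; arbitrage exists.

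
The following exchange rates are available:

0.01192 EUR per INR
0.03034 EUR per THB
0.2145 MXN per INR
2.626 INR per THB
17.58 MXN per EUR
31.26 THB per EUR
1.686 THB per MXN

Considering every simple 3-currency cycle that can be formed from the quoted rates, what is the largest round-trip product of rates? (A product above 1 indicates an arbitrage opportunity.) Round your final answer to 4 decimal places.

INR→EUR→THB→INR: 0.01192 × 31.26 × 2.626 = 0.97850
INR→MXN→THB→INR: 0.2145 × 1.686 × 2.626 = 0.94969
THB→EUR→MXN→THB: 0.03034 × 17.58 × 1.686 = 0.89927
Maximum is INR→EUR→THB→INR at 0.9785; no arbitrage — every cycle loses value.

0.9785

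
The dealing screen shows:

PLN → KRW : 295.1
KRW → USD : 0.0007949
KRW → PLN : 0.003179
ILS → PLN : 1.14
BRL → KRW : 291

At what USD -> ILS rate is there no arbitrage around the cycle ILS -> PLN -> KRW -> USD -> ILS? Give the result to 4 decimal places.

Known legs of the cycle: 1.14 × 295.1 × 0.0007949 = 0.2674154886
For no arbitrage the full-cycle product must be 1, so the missing rate is 1 / 0.2674154886 ≈ 3.739499.

3.7395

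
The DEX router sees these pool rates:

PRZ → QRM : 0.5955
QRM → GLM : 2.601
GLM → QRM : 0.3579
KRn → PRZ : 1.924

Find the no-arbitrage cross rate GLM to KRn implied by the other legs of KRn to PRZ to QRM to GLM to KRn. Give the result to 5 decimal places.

0.33556

Known legs of the cycle: 1.924 × 0.5955 × 2.601 = 2.980074942
For no arbitrage the full-cycle product must be 1, so the missing rate is 1 / 2.980074942 ≈ 0.3355620.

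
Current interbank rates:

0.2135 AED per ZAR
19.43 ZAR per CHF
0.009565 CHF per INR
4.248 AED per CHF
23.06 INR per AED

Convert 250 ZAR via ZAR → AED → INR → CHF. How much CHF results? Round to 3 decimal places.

250 ZAR × 0.2135 = 53.375 AED
53.375 AED × 23.06 = 1230.8275 INR
1230.8275 INR × 0.009565 = 11.7728650375 CHF

11.773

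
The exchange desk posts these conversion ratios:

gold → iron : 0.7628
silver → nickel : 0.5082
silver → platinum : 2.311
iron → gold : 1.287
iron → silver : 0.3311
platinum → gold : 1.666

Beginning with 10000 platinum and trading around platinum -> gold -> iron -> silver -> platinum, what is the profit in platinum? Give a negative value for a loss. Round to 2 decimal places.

10000 platinum × 1.666 = 16660 gold
16660 gold × 0.7628 = 12708.248 iron
12708.248 iron × 0.3311 = 4207.7009128 silver
4207.7009128 silver × 2.311 = 9723.9968094808 platinum
Net change: 9723.9968094808 − 10000 = -276.0031905192 platinum

-276.00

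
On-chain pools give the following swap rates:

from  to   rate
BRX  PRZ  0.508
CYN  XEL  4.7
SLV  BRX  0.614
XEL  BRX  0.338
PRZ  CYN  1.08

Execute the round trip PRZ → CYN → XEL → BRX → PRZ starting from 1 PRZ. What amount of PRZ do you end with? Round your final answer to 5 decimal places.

1 PRZ × 1.08 = 1.08 CYN
1.08 CYN × 4.7 = 5.076 XEL
5.076 XEL × 0.338 = 1.715688 BRX
1.715688 BRX × 0.508 = 0.871569504 PRZ

0.87157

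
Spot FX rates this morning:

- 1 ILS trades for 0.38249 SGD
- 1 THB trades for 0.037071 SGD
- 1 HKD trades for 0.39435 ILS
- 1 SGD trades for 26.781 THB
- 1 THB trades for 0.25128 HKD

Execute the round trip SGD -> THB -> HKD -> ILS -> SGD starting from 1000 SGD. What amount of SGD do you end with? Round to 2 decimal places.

1015.05

1000 SGD × 26.781 = 26781 THB
26781 THB × 0.25128 = 6729.52968 HKD
6729.52968 HKD × 0.39435 = 2653.790029308 ILS
2653.790029308 ILS × 0.38249 = 1015.04814831001692 SGD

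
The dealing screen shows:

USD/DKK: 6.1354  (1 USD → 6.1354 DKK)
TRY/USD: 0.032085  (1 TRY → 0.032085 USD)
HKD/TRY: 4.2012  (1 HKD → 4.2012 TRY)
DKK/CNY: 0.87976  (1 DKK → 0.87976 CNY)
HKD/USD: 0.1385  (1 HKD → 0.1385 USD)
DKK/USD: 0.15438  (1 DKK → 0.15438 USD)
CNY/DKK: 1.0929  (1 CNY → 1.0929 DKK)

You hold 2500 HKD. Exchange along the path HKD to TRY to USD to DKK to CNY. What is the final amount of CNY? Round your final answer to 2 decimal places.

2500 HKD × 4.2012 = 10503 TRY
10503 TRY × 0.032085 = 336.988755 USD
336.988755 USD × 6.1354 = 2067.560807427 DKK
2067.560807427 DKK × 0.87976 = 1818.95729594197752 CNY

1818.96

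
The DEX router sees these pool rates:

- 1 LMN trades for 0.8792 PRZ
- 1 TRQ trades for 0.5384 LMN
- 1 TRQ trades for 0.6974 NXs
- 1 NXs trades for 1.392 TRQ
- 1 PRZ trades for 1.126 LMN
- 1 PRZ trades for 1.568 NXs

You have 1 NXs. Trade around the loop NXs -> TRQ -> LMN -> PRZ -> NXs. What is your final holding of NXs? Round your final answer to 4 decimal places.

1.0332

1 NXs × 1.392 = 1.392 TRQ
1.392 TRQ × 0.5384 = 0.7494528 LMN
0.7494528 LMN × 0.8792 = 0.65891890176 PRZ
0.65891890176 PRZ × 1.568 = 1.03318483795968 NXs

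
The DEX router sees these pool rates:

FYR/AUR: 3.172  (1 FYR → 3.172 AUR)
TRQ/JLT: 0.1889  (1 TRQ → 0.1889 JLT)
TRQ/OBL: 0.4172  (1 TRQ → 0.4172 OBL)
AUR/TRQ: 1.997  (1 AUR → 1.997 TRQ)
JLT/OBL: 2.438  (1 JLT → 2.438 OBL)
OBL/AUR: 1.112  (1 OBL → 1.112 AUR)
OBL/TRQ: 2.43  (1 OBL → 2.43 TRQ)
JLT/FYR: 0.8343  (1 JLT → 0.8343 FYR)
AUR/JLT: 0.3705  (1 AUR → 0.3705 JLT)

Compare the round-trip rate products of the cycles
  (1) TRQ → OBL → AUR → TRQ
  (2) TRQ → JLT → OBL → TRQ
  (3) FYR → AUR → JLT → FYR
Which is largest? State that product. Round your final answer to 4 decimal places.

(1) 0.4172 × 1.112 × 1.997 = 0.92646
(2) 0.1889 × 2.438 × 2.43 = 1.11911
(3) 3.172 × 0.3705 × 0.8343 = 0.98049
Highest is cycle (2) at 1.1191 (>1, arbitrage).

1.1191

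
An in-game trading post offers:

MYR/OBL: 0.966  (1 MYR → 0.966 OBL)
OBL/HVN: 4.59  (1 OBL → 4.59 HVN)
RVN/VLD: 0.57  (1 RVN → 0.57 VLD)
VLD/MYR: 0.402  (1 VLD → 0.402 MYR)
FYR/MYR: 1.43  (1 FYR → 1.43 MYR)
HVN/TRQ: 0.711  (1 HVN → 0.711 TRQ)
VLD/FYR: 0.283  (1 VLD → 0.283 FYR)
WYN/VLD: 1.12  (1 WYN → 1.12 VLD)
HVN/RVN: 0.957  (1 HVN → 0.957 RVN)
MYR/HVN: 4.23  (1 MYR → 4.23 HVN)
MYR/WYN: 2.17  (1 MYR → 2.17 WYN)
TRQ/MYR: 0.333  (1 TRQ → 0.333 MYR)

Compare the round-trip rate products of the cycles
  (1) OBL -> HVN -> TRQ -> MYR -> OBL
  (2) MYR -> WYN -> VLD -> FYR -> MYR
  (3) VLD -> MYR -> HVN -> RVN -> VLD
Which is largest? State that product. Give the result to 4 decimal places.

1.0498

(1) 4.59 × 0.711 × 0.333 × 0.966 = 1.04979
(2) 2.17 × 1.12 × 0.283 × 1.43 = 0.98356
(3) 0.402 × 4.23 × 0.957 × 0.57 = 0.92758
Highest is cycle (1) at 1.0498 (>1, arbitrage).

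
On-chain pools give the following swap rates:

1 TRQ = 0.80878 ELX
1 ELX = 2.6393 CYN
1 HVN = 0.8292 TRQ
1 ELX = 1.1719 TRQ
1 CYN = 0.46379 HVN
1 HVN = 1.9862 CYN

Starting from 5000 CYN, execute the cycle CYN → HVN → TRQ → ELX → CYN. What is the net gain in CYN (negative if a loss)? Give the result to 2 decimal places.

-895.41

5000 CYN × 0.46379 = 2318.95 HVN
2318.95 HVN × 0.8292 = 1922.87334 TRQ
1922.87334 TRQ × 0.80878 = 1555.1814999252 ELX
1555.1814999252 ELX × 2.6393 = 4104.59053275258036 CYN
Net change: 4104.59053275258036 − 5000 = -895.40946724741964 CYN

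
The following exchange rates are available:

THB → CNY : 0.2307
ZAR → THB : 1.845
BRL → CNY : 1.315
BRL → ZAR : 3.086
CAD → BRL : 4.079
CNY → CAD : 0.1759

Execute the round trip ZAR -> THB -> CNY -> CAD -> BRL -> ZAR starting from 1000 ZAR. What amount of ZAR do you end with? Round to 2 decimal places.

1000 ZAR × 1.845 = 1845 THB
1845 THB × 0.2307 = 425.6415 CNY
425.6415 CNY × 0.1759 = 74.87033985 CAD
74.87033985 CAD × 4.079 = 305.39611624815 BRL
305.39611624815 BRL × 3.086 = 942.4524147417909 ZAR

942.45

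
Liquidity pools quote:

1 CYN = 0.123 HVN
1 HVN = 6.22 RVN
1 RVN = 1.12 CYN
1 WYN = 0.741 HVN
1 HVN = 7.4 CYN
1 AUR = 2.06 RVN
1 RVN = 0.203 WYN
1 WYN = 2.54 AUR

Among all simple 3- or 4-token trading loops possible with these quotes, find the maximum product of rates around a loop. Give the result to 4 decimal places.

WYN→AUR→RVN→WYN: 2.54 × 2.06 × 0.203 = 1.06218
WYN→HVN→RVN→WYN: 0.741 × 6.22 × 0.203 = 0.93563
RVN→CYN→HVN→RVN: 1.12 × 0.123 × 6.22 = 0.85687
Maximum is WYN→AUR→RVN→WYN at 1.0622; arbitrage exists.

1.0622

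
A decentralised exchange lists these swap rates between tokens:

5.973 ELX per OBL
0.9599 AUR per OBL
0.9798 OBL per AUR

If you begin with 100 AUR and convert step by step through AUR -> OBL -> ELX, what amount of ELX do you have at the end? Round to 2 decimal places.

585.23

100 AUR × 0.9798 = 97.98 OBL
97.98 OBL × 5.973 = 585.23454 ELX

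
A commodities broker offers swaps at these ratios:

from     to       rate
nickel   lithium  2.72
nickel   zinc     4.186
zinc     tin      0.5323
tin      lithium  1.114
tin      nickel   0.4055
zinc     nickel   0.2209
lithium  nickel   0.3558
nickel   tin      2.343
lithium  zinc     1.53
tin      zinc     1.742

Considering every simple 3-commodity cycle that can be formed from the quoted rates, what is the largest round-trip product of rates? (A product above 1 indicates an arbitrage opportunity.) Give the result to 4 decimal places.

0.9287

tin→lithium→nickel→tin: 1.114 × 0.3558 × 2.343 = 0.92867
nickel→lithium→zinc→nickel: 2.72 × 1.53 × 0.2209 = 0.91930
tin→lithium→zinc→tin: 1.114 × 1.53 × 0.5323 = 0.90726
tin→nickel→zinc→tin: 0.4055 × 4.186 × 0.5323 = 0.90354
tin→zinc→nickel→tin: 1.742 × 0.2209 × 2.343 = 0.90160
Maximum is tin→lithium→nickel→tin at 0.9287; no arbitrage — every cycle loses value.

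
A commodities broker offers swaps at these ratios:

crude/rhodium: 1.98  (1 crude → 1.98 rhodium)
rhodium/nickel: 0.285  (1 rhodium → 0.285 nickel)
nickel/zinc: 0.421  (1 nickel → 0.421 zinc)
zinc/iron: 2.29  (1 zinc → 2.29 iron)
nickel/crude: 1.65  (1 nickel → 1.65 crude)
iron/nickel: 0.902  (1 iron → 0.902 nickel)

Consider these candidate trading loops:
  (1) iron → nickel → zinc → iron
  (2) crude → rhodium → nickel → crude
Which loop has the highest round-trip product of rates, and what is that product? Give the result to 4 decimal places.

0.9311

(1) 0.902 × 0.421 × 2.29 = 0.86961
(2) 1.98 × 0.285 × 1.65 = 0.93110
Highest is cycle (2) at 0.9311 (≤1, no arbitrage).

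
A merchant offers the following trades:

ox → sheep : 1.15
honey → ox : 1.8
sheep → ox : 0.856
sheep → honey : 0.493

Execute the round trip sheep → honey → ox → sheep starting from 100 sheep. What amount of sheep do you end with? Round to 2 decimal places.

102.05

100 sheep × 0.493 = 49.3 honey
49.3 honey × 1.8 = 88.74 ox
88.74 ox × 1.15 = 102.051 sheep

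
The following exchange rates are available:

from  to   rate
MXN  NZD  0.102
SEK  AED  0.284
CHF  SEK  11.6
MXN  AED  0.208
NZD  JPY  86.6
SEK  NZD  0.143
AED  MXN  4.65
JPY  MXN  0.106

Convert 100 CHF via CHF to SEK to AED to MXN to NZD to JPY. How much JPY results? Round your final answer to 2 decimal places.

13531.54

100 CHF × 11.6 = 1160 SEK
1160 SEK × 0.284 = 329.44 AED
329.44 AED × 4.65 = 1531.896 MXN
1531.896 MXN × 0.102 = 156.253392 NZD
156.253392 NZD × 86.6 = 13531.5437472 JPY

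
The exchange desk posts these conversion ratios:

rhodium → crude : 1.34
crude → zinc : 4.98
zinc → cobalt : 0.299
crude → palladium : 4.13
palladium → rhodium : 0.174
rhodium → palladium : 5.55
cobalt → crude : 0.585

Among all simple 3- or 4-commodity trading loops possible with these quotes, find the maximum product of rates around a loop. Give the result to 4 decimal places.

0.9630

rhodium→crude→palladium→rhodium: 1.34 × 4.13 × 0.174 = 0.96295
cobalt→crude→zinc→cobalt: 0.585 × 4.98 × 0.299 = 0.87108
Maximum is rhodium→crude→palladium→rhodium at 0.9630; no arbitrage — every cycle loses value.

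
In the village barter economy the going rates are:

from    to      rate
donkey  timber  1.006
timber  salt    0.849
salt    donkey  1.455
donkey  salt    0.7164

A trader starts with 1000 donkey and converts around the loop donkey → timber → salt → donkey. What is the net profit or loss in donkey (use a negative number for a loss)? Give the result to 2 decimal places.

242.71

1000 donkey × 1.006 = 1006 timber
1006 timber × 0.849 = 854.094 salt
854.094 salt × 1.455 = 1242.70677 donkey
Net change: 1242.70677 − 1000 = 242.70677 donkey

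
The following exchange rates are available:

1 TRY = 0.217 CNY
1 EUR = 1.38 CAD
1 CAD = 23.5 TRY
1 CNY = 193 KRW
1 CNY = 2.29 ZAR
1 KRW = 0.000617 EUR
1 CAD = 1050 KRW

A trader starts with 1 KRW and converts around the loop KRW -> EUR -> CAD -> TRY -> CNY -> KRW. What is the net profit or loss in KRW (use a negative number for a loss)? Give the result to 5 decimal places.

1 KRW × 0.000617 = 0.000617 EUR
0.000617 EUR × 1.38 = 0.00085146 CAD
0.00085146 CAD × 23.5 = 0.02000931 TRY
0.02000931 TRY × 0.217 = 0.00434202027 CNY
0.00434202027 CNY × 193 = 0.83800991211 KRW
Net change: 0.83800991211 − 1 = -0.16199008789 KRW

-0.16199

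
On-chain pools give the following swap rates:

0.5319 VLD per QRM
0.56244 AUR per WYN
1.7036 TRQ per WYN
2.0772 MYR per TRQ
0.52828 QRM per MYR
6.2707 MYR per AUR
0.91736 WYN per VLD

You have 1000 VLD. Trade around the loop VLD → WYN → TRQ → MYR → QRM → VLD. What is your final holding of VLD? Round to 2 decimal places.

1000 VLD × 0.91736 = 917.36 WYN
917.36 WYN × 1.7036 = 1562.814496 TRQ
1562.814496 TRQ × 2.0772 = 3246.2782710912 MYR
3246.2782710912 MYR × 0.52828 = 1714.943885052059136 QRM
1714.943885052059136 QRM × 0.5319 = 912.1786524591902544384 VLD

912.18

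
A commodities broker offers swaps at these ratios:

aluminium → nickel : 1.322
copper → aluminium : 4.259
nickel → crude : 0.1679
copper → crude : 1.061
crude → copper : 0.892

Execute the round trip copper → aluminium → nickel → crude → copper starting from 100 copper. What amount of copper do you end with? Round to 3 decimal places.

84.325

100 copper × 4.259 = 425.9 aluminium
425.9 aluminium × 1.322 = 563.0398 nickel
563.0398 nickel × 0.1679 = 94.53438242 crude
94.53438242 crude × 0.892 = 84.32466911864 copper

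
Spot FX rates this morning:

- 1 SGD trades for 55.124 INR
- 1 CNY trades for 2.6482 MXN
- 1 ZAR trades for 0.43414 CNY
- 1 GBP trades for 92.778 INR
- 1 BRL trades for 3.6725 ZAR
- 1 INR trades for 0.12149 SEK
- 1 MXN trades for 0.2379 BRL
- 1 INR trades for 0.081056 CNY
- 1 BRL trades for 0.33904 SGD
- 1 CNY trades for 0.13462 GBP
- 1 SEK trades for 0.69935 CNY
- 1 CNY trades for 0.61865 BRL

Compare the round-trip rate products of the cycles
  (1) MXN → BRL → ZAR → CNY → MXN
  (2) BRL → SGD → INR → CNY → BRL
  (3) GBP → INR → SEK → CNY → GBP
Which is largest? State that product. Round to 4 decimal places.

1.0612

(1) 0.2379 × 3.6725 × 0.43414 × 2.6482 = 1.00447
(2) 0.33904 × 55.124 × 0.081056 × 0.61865 = 0.93718
(3) 92.778 × 0.12149 × 0.69935 × 0.13462 = 1.06118
Highest is cycle (3) at 1.0612 (>1, arbitrage).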